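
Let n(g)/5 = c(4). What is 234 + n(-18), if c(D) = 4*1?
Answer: 254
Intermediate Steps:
c(D) = 4
n(g) = 20 (n(g) = 5*4 = 20)
234 + n(-18) = 234 + 20 = 254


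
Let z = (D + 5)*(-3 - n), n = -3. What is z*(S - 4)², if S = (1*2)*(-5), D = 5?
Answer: 0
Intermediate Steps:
S = -10 (S = 2*(-5) = -10)
z = 0 (z = (5 + 5)*(-3 - 1*(-3)) = 10*(-3 + 3) = 10*0 = 0)
z*(S - 4)² = 0*(-10 - 4)² = 0*(-14)² = 0*196 = 0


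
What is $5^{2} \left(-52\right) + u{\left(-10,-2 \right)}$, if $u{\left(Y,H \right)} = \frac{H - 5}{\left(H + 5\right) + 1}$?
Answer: $- \frac{5207}{4} \approx -1301.8$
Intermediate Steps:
$u{\left(Y,H \right)} = \frac{-5 + H}{6 + H}$ ($u{\left(Y,H \right)} = \frac{-5 + H}{\left(5 + H\right) + 1} = \frac{-5 + H}{6 + H}$)
$5^{2} \left(-52\right) + u{\left(-10,-2 \right)} = 5^{2} \left(-52\right) + \frac{-5 - 2}{6 - 2} = 25 \left(-52\right) + \frac{1}{4} \left(-7\right) = -1300 + \frac{1}{4} \left(-7\right) = -1300 - \frac{7}{4} = - \frac{5207}{4}$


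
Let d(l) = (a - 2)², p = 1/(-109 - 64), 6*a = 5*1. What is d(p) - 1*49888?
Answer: -1795919/36 ≈ -49887.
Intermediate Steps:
a = ⅚ (a = (5*1)/6 = (⅙)*5 = ⅚ ≈ 0.83333)
p = -1/173 (p = 1/(-173) = -1/173 ≈ -0.0057803)
d(l) = 49/36 (d(l) = (⅚ - 2)² = (-7/6)² = 49/36)
d(p) - 1*49888 = 49/36 - 1*49888 = 49/36 - 49888 = -1795919/36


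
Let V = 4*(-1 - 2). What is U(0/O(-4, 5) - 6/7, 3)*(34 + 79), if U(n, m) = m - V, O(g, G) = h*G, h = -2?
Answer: 1695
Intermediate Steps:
V = -12 (V = 4*(-3) = -12)
O(g, G) = -2*G
U(n, m) = 12 + m (U(n, m) = m - 1*(-12) = m + 12 = 12 + m)
U(0/O(-4, 5) - 6/7, 3)*(34 + 79) = (12 + 3)*(34 + 79) = 15*113 = 1695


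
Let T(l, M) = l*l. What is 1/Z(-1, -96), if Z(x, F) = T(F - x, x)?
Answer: 1/9025 ≈ 0.00011080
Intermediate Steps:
T(l, M) = l**2
Z(x, F) = (F - x)**2
1/Z(-1, -96) = 1/((-96 - 1*(-1))**2) = 1/((-96 + 1)**2) = 1/((-95)**2) = 1/9025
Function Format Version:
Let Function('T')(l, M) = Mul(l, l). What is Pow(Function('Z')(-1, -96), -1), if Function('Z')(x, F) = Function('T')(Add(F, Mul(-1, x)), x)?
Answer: Rational(1, 9025) ≈ 0.00011080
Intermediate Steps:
Function('T')(l, M) = Pow(l, 2)
Function('Z')(x, F) = Pow(Add(F, Mul(-1, x)), 2)
Pow(Function('Z')(-1, -96), -1) = Pow(Pow(Add(-96, Mul(-1, -1)), 2), -1) = Pow(Pow(Add(-96, 1), 2), -1) = Pow(Pow(-95, 2), -1) = Pow(9025, -1) = Rational(1, 9025)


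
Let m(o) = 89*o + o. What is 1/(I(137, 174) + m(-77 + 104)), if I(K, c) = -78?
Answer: 1/2352 ≈ 0.00042517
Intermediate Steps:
m(o) = 90*o
1/(I(137, 174) + m(-77 + 104)) = 1/(-78 + 90*(-77 + 104)) = 1/(-78 + 90*27) = 1/(-78 + 2430) = 1/2352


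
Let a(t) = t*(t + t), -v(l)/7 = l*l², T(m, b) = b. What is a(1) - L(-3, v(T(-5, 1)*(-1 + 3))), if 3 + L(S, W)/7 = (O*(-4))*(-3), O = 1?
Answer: -61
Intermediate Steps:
v(l) = -7*l³ (v(l) = -7*l*l² = -7*l³)
L(S, W) = 63 (L(S, W) = -21 + 7*((1*(-4))*(-3)) = -21 + 7*(-4*(-3)) = -21 + 7*12 = -21 + 84 = 63)
a(t) = 2*t² (a(t) = t*(2*t) = 2*t²)
a(1) - L(-3, v(T(-5, 1)*(-1 + 3))) = 2*1² - 1*63 = 2*1 - 63 = 2 - 63 = -61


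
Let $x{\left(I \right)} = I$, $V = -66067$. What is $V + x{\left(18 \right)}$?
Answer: $-66049$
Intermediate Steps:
$V + x{\left(18 \right)} = -66067 + 18 = -66049$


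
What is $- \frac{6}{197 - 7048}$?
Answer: $\frac{6}{6851} \approx 0.00087578$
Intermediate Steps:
$- \frac{6}{197 - 7048} = - \frac{6}{-6851} = \left(-6\right) \left(- \frac{1}{6851}\right) = \frac{6}{6851}$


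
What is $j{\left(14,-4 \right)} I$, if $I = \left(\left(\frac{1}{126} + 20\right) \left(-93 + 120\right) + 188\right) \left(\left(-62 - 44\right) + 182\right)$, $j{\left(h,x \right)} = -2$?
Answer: $- \frac{774820}{7} \approx -1.1069 \cdot 10^{5}$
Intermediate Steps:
$I = \frac{387410}{7}$ ($I = \left(\left(\frac{1}{126} + 20\right) 27 + 188\right) \left(-106 + 182\right) = \left(\frac{2521}{126} \cdot 27 + 188\right) 76 = \left(\frac{7563}{14} + 188\right) 76 = \frac{10195}{14} \cdot 76 = \frac{387410}{7} \approx 55344.0$)
$j{\left(14,-4 \right)} I = \left(-2\right) \frac{387410}{7} = - \frac{774820}{7}$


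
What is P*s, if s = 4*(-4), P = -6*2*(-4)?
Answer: -768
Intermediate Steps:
P = 48 (P = -12*(-4) = 48)
s = -16
P*s = 48*(-16) = -768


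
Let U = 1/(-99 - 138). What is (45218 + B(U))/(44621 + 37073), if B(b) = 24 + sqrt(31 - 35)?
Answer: 22621/40847 + I/40847 ≈ 0.5538 + 2.4482e-5*I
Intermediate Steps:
U = -1/237 (U = 1/(-237) = -1/237 ≈ -0.0042194)
B(b) = 24 + 2*I (B(b) = 24 + sqrt(-4) = 24 + 2*I)
(45218 + B(U))/(44621 + 37073) = (45218 + (24 + 2*I))/(44621 + 37073) = (45242 + 2*I)/81694 = (45242 + 2*I)*(1/81694) = 22621/40847 + I/40847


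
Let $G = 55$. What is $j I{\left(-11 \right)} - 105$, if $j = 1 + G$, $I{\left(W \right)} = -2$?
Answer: $-217$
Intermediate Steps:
$j = 56$ ($j = 1 + 55 = 56$)
$j I{\left(-11 \right)} - 105 = 56 \left(-2\right) - 105 = -112 - 105 = -217$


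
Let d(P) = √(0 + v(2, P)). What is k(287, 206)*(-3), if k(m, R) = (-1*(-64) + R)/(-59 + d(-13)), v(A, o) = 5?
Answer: 23895/1738 + 405*√5/1738 ≈ 14.270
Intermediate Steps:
d(P) = √5 (d(P) = √(0 + 5) = √5)
k(m, R) = (64 + R)/(-59 + √5) (k(m, R) = (-1*(-64) + R)/(-59 + √5) = (64 + R)/(-59 + √5))
k(287, 206)*(-3) = -(64 + 206)/(59 - √5)*(-3) = -1*270/(59 - √5)*(-3) = -270/(59 - √5)*(-3) = 810/(59 - √5)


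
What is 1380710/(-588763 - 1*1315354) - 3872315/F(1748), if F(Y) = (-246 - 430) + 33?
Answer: 7372453024325/1224347231 ≈ 6021.5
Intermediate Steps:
F(Y) = -643 (F(Y) = -676 + 33 = -643)
1380710/(-588763 - 1*1315354) - 3872315/F(1748) = 1380710/(-588763 - 1*1315354) - 3872315/(-643) = 1380710/(-588763 - 1315354) - 3872315*(-1/643) = 1380710/(-1904117) + 3872315/643 = 1380710*(-1/1904117) + 3872315/643 = -1380710/1904117 + 3872315/643 = 7372453024325/1224347231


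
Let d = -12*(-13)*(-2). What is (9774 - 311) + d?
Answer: 9151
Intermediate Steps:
d = -312 (d = 156*(-2) = -312)
(9774 - 311) + d = (9774 - 311) - 312 = 9463 - 312 = 9151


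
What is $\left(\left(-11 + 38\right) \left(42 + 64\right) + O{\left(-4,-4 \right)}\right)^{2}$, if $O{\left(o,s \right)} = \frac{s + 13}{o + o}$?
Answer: $\frac{523814769}{64} \approx 8.1846 \cdot 10^{6}$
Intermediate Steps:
$O{\left(o,s \right)} = \frac{13 + s}{2 o}$
$\left(\left(-11 + 38\right) \left(42 + 64\right) + O{\left(-4,-4 \right)}\right)^{2} = \left(\left(-11 + 38\right) \left(42 + 64\right) + \frac{13 - 4}{2 \left(-4\right)}\right)^{2} = \left(27 \cdot 106 + \frac{1}{2} \left(- \frac{1}{4}\right) 9\right)^{2} = \left(2862 - \frac{9}{8}\right)^{2} = \left(\frac{22887}{8}\right)^{2} = \frac{523814769}{64}$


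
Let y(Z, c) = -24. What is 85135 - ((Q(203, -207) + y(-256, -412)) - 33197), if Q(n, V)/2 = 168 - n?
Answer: 118426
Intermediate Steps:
Q(n, V) = 336 - 2*n (Q(n, V) = 2*(168 - n) = 336 - 2*n)
85135 - ((Q(203, -207) + y(-256, -412)) - 33197) = 85135 - (((336 - 2*203) - 24) - 33197) = 85135 - (((336 - 406) - 24) - 33197) = 85135 - ((-70 - 24) - 33197) = 85135 - (-94 - 33197) = 85135 - 1*(-33291) = 85135 + 33291 = 118426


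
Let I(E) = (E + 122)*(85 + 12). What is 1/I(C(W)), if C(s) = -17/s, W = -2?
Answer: 2/25317 ≈ 7.8998e-5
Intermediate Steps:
I(E) = 11834 + 97*E (I(E) = (122 + E)*97 = 11834 + 97*E)
1/I(C(W)) = 1/(11834 + 97*(-17/(-2))) = 1/(11834 + 97*(-17*(-1/2))) = 1/(11834 + 97*(17/2)) = 1/(11834 + 1649/2) = 1/(25317/2) = 2/25317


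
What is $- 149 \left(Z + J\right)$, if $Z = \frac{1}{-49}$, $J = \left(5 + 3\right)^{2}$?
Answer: $- \frac{467115}{49} \approx -9533.0$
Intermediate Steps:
$J = 64$ ($J = 8^{2} = 64$)
$Z = - \frac{1}{49} \approx -0.020408$
$- 149 \left(Z + J\right) = - 149 \left(- \frac{1}{49} + 64\right) = \left(-149\right) \frac{3135}{49} = - \frac{467115}{49}$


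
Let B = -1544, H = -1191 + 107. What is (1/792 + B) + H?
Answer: -2081375/792 ≈ -2628.0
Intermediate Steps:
H = -1084
(1/792 + B) + H = (1/792 - 1544) - 1084 = -1222847/792 - 1084 = -2081375/792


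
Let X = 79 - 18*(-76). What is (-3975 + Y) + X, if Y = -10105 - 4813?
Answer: -17446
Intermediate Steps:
X = 1447 (X = 79 + 1368 = 1447)
Y = -14918
(-3975 + Y) + X = (-3975 - 14918) + 1447 = -18893 + 1447 = -17446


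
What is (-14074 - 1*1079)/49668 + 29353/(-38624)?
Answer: -170264523/159864736 ≈ -1.0651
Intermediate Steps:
(-14074 - 1*1079)/49668 + 29353/(-38624) = (-14074 - 1079)*(1/49668) + 29353*(-1/38624) = -15153*1/49668 - 29353/38624 = -5051/16556 - 29353/38624 = -170264523/159864736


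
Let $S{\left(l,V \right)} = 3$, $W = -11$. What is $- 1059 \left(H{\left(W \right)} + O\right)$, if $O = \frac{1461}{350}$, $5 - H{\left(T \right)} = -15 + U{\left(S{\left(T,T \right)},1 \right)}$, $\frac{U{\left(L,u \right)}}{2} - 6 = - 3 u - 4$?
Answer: $- \frac{9701499}{350} \approx -27719.0$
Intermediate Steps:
$U{\left(L,u \right)} = 4 - 6 u$ ($U{\left(L,u \right)} = 12 + 2 \left(- 3 u - 4\right) = 12 + 2 \left(-4 - 3 u\right) = 12 - \left(8 + 6 u\right) = 4 - 6 u$)
$H{\left(T \right)} = 22$ ($H{\left(T \right)} = 5 - \left(-15 + \left(4 - 6\right)\right) = 5 - \left(-15 - 2\right) = 5 - -17 = 5 + 17 = 22$)
$O = \frac{1461}{350}$ ($O = 1461 \cdot \frac{1}{350} = \frac{1461}{350} \approx 4.1743$)
$- 1059 \left(H{\left(W \right)} + O\right) = - 1059 \left(22 + \frac{1461}{350}\right) = \left(-1059\right) \frac{9161}{350} = - \frac{9701499}{350}$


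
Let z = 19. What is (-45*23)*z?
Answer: -19665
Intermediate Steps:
(-45*23)*z = -45*23*19 = -1035*19 = -19665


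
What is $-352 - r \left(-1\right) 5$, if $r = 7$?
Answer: $-317$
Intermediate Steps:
$-352 - r \left(-1\right) 5 = -352 - 7 \left(-1\right) 5 = -352 - \left(-7\right) 5 = -352 - -35 = -352 + 35 = -317$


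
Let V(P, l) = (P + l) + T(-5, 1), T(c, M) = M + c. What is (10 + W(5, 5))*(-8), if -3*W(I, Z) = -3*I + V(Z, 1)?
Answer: -344/3 ≈ -114.67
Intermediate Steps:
V(P, l) = -4 + P + l (V(P, l) = (P + l) + (1 - 5) = (P + l) - 4 = -4 + P + l)
W(I, Z) = 1 + I - Z/3 (W(I, Z) = -(-3*I + (-4 + Z + 1))/3 = -(-3*I + (-3 + Z))/3 = -(-3 + Z - 3*I)/3 = 1 + I - Z/3)
(10 + W(5, 5))*(-8) = (10 + (1 + 5 - ⅓*5))*(-8) = (10 + (1 + 5 - 5/3))*(-8) = (10 + 13/3)*(-8) = (43/3)*(-8) = -344/3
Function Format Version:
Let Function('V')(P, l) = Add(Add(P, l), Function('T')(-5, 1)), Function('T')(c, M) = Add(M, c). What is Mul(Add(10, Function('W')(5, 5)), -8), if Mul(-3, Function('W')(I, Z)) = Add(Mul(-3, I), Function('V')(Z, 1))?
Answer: Rational(-344, 3) ≈ -114.67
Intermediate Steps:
Function('V')(P, l) = Add(-4, P, l) (Function('V')(P, l) = Add(Add(P, l), Add(1, -5)) = Add(Add(P, l), -4) = Add(-4, P, l))
Function('W')(I, Z) = Add(1, I, Mul(Rational(-1, 3), Z)) (Function('W')(I, Z) = Mul(Rational(-1, 3), Add(Mul(-3, I), Add(-4, Z, 1))) = Mul(Rational(-1, 3), Add(Mul(-3, I), Add(-3, Z))) = Mul(Rational(-1, 3), Add(-3, Z, Mul(-3, I))) = Add(1, I, Mul(Rational(-1, 3), Z)))
Mul(Add(10, Function('W')(5, 5)), -8) = Mul(Add(10, Add(1, 5, Mul(Rational(-1, 3), 5))), -8) = Mul(Add(10, Add(1, 5, Rational(-5, 3))), -8) = Mul(Add(10, Rational(13, 3)), -8) = Mul(Rational(43, 3), -8) = Rational(-344, 3)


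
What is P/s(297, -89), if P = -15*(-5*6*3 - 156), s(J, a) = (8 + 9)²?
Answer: 3690/289 ≈ 12.768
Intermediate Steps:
s(J, a) = 289 (s(J, a) = 17² = 289)
P = 3690 (P = -15*(-30*3 - 156) = -15*(-90 - 156) = -15*(-246) = 3690)
P/s(297, -89) = 3690/289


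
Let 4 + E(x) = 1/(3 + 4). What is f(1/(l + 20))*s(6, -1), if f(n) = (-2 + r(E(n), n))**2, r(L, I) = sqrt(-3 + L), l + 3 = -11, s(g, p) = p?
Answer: 20/7 + 16*I*sqrt(21)/7 ≈ 2.8571 + 10.474*I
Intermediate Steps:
E(x) = -27/7 (E(x) = -4 + 1/(3 + 4) = -4 + 1/7 = -27/7)
l = -14 (l = -3 - 11 = -14)
f(n) = (-2 + 4*I*sqrt(21)/7)**2 (f(n) = (-2 + sqrt(-3 - 27/7))**2 = (-2 + sqrt(-48/7))**2 = (-2 + 4*I*sqrt(21)/7)**2)
f(1/(l + 20))*s(6, -1) = (-20/7 - 16*I*sqrt(21)/7)*(-1) = 20/7 + 16*I*sqrt(21)/7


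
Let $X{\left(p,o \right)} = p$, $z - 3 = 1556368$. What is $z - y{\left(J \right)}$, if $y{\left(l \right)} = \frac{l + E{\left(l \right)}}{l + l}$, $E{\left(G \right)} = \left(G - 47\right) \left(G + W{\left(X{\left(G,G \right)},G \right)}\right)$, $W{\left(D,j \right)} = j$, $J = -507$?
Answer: $\frac{3113849}{2} \approx 1.5569 \cdot 10^{6}$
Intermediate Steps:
$z = 1556371$ ($z = 3 + 1556368 = 1556371$)
$E{\left(G \right)} = 2 G \left(-47 + G\right)$ ($E{\left(G \right)} = \left(G - 47\right) \left(G + G\right) = \left(-47 + G\right) 2 G = 2 G \left(-47 + G\right)$)
$y{\left(l \right)} = \frac{l + 2 l \left(-47 + l\right)}{2 l}$ ($y{\left(l \right)} = \frac{l + 2 l \left(-47 + l\right)}{l + l} = \frac{l + 2 l \left(-47 + l\right)}{2 l}$)
$z - y{\left(J \right)} = 1556371 - \left(- \frac{93}{2} - 507\right) = 1556371 - - \frac{1107}{2} = 1556371 + \frac{1107}{2} = \frac{3113849}{2}$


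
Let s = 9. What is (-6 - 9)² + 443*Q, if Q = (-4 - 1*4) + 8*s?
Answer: 28577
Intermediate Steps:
Q = 64 (Q = (-4 - 1*4) + 8*9 = (-4 - 4) + 72 = -8 + 72 = 64)
(-6 - 9)² + 443*Q = (-6 - 9)² + 443*64 = (-15)² + 28352 = 225 + 28352 = 28577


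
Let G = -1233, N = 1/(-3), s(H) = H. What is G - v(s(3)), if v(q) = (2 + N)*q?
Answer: -1238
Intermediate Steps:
N = -⅓ ≈ -0.33333
v(q) = 5*q/3 (v(q) = (2 - ⅓)*q = 5*q/3)
G - v(s(3)) = -1233 - 5*3/3 = -1233 - 1*5 = -1233 - 5 = -1238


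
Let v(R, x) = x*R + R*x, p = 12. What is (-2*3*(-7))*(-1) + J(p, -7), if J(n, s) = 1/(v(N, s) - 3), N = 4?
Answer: -2479/59 ≈ -42.017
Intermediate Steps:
v(R, x) = 2*R*x (v(R, x) = R*x + R*x = 2*R*x)
J(n, s) = 1/(-3 + 8*s) (J(n, s) = 1/(2*4*s - 3) = 1/(8*s - 3) = 1/(-3 + 8*s))
(-2*3*(-7))*(-1) + J(p, -7) = (-2*3*(-7))*(-1) + 1/(-3 + 8*(-7)) = -6*(-7)*(-1) + 1/(-3 - 56) = 42*(-1) + 1/(-59) = -42 - 1/59 = -2479/59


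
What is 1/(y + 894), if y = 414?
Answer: 1/1308 ≈ 0.00076453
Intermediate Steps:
1/(y + 894) = 1/(414 + 894) = 1/1308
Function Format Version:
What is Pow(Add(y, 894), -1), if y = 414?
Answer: Rational(1, 1308) ≈ 0.00076453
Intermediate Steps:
Pow(Add(y, 894), -1) = Pow(Add(414, 894), -1) = Pow(1308, -1) = Rational(1, 1308)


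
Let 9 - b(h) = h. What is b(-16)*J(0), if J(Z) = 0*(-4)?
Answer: 0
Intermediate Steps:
b(h) = 9 - h
J(Z) = 0
b(-16)*J(0) = (9 - 1*(-16))*0 = (9 + 16)*0 = 25*0 = 0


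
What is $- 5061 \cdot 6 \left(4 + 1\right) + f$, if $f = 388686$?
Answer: $236856$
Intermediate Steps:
$- 5061 \cdot 6 \left(4 + 1\right) + f = - 5061 \cdot 6 \left(4 + 1\right) + 388686 = - 5061 \cdot 6 \cdot 5 + 388686 = \left(-5061\right) 30 + 388686 = -151830 + 388686 = 236856$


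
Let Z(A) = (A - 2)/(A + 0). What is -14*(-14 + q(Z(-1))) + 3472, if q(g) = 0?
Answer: 3668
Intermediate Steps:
Z(A) = (-2 + A)/A
-14*(-14 + q(Z(-1))) + 3472 = -14*(-14 + 0) + 3472 = -14*(-14) + 3472 = 196 + 3472 = 3668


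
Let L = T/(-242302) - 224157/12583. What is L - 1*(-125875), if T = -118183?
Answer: 383725706965025/3048886066 ≈ 1.2586e+5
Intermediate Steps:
L = -52826592725/3048886066 (L = -118183/(-242302) - 224157/12583 = -118183*(-1/242302) - 224157*1/12583 = 118183/242302 - 224157/12583 = -52826592725/3048886066 ≈ -17.327)
L - 1*(-125875) = -52826592725/3048886066 - 1*(-125875) = -52826592725/3048886066 + 125875 = 383725706965025/3048886066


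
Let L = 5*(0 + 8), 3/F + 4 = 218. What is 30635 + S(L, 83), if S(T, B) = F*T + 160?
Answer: 3295125/107 ≈ 30796.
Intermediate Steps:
F = 3/214 (F = 3/(-4 + 218) = 3/214 ≈ 0.014019)
L = 40 (L = 5*8 = 40)
S(T, B) = 160 + 3*T/214 (S(T, B) = 3*T/214 + 160 = 160 + 3*T/214)
30635 + S(L, 83) = 30635 + (160 + (3/214)*40) = 30635 + (160 + 60/107) = 30635 + 17180/107 = 3295125/107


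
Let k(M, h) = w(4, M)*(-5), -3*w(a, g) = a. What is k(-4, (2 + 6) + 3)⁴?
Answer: 160000/81 ≈ 1975.3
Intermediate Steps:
w(a, g) = -a/3
k(M, h) = 20/3 (k(M, h) = -⅓*4*(-5) = -4/3*(-5) = 20/3)
k(-4, (2 + 6) + 3)⁴ = (20/3)⁴ = 160000/81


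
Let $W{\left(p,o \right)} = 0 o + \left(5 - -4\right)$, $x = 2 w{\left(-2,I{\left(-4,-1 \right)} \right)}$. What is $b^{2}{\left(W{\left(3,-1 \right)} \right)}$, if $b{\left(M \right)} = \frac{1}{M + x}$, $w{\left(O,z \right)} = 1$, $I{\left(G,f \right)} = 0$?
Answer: $\frac{1}{121} \approx 0.0082645$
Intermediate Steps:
$x = 2$ ($x = 2 \cdot 1 = 2$)
$W{\left(p,o \right)} = 9$ ($W{\left(p,o \right)} = 0 + \left(5 + 4\right) = 0 + 9 = 9$)
$b{\left(M \right)} = \frac{1}{2 + M}$ ($b{\left(M \right)} = \frac{1}{M + 2} = \frac{1}{2 + M}$)
$b^{2}{\left(W{\left(3,-1 \right)} \right)} = \left(\frac{1}{2 + 9}\right)^{2} = \left(\frac{1}{11}\right)^{2} = \frac{1}{121}$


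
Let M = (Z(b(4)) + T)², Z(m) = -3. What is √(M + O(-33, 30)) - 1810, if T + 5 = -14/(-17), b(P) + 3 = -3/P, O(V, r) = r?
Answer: -1810 + √23554/17 ≈ -1801.0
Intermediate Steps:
b(P) = -3 - 3/P
T = -71/17 (T = -5 - 14/(-17) = -5 - 14*(-1/17) = -5 + 14/17 = -71/17 ≈ -4.1765)
M = 14884/289 (M = (-3 - 71/17)² = (-122/17)² = 14884/289 ≈ 51.502)
√(M + O(-33, 30)) - 1810 = √(14884/289 + 30) - 1810 = √(23554/289) - 1810 = √23554/17 - 1810 = -1810 + √23554/17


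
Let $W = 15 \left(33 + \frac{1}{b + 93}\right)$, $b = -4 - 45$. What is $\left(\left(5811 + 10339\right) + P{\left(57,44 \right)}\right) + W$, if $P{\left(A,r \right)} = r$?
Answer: $\frac{734331}{44} \approx 16689.0$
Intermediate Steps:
$b = -49$
$W = \frac{21795}{44}$ ($W = 15 \left(33 + \frac{1}{-49 + 93}\right) = 15 \left(33 + \frac{1}{44}\right) = 15 \cdot \frac{1453}{44} = \frac{21795}{44} \approx 495.34$)
$\left(\left(5811 + 10339\right) + P{\left(57,44 \right)}\right) + W = \left(\left(5811 + 10339\right) + 44\right) + \frac{21795}{44} = \left(16150 + 44\right) + \frac{21795}{44} = 16194 + \frac{21795}{44} = \frac{734331}{44}$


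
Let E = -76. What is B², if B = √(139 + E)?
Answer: 63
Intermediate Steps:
B = 3*√7 (B = √(139 - 76) = √63 = 3*√7 ≈ 7.9373)
B² = (3*√7)² = 63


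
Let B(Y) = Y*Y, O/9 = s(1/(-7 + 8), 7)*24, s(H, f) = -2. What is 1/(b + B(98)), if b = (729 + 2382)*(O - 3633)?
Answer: -1/12636611 ≈ -7.9135e-8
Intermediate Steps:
O = -432 (O = 9*(-2*24) = 9*(-48) = -432)
B(Y) = Y**2
b = -12646215 (b = (729 + 2382)*(-432 - 3633) = 3111*(-4065) = -12646215)
1/(b + B(98)) = 1/(-12646215 + 98**2) = 1/(-12646215 + 9604) = 1/(-12636611) = -1/12636611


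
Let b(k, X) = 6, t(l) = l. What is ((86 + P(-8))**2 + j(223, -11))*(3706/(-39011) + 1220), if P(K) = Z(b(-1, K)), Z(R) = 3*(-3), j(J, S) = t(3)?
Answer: 282302183448/39011 ≈ 7.2365e+6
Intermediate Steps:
j(J, S) = 3
Z(R) = -9
P(K) = -9
((86 + P(-8))**2 + j(223, -11))*(3706/(-39011) + 1220) = ((86 - 9)**2 + 3)*(3706/(-39011) + 1220) = (77**2 + 3)*(3706*(-1/39011) + 1220) = (5929 + 3)*(-3706/39011 + 1220) = 5932*(47589714/39011) = 282302183448/39011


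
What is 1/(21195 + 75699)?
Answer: 1/96894 ≈ 1.0321e-5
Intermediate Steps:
1/(21195 + 75699) = 1/96894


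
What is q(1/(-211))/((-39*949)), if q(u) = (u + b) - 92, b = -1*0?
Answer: 6471/2603107 ≈ 0.0024859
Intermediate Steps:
b = 0
q(u) = -92 + u (q(u) = (u + 0) - 92 = u - 92 = -92 + u)
q(1/(-211))/((-39*949)) = (-92 + 1/(-211))/((-39*949)) = (-92 - 1/211)/(-37011) = -19413/211*(-1/37011) = 6471/2603107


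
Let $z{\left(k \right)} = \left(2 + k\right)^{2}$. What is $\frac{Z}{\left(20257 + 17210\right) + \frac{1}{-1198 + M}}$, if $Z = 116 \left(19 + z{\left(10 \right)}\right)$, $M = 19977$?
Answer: $\frac{177536666}{351796397} \approx 0.50466$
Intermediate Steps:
$Z = 18908$ ($Z = 116 \left(19 + \left(2 + 10\right)^{2}\right) = 116 \left(19 + 12^{2}\right) = 116 \left(19 + 144\right) = 116 \cdot 163 = 18908$)
$\frac{Z}{\left(20257 + 17210\right) + \frac{1}{-1198 + M}} = \frac{18908}{\left(20257 + 17210\right) + \frac{1}{-1198 + 19977}} = \frac{18908}{37467 + \frac{1}{18779}} = \frac{18908}{\frac{703592794}{18779}} = 18908 \cdot \frac{18779}{703592794} = \frac{177536666}{351796397}$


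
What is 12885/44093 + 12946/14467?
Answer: 757235273/637893431 ≈ 1.1871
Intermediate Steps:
12885/44093 + 12946/14467 = 757235273/637893431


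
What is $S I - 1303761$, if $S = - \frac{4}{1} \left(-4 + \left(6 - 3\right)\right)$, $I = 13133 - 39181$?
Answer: $-1407953$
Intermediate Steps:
$I = -26048$ ($I = 13133 - 39181 = -26048$)
$S = 4$ ($S = \left(-4\right) 1 \left(-4 + 3\right) = \left(-4\right) \left(-1\right) = 4$)
$S I - 1303761 = 4 \left(-26048\right) - 1303761 = -104192 - 1303761 = -1407953$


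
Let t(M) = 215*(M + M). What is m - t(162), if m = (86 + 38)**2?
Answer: -54284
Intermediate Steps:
t(M) = 430*M (t(M) = 215*(2*M) = 430*M)
m = 15376 (m = 124**2 = 15376)
m - t(162) = 15376 - 430*162 = 15376 - 1*69660 = 15376 - 69660 = -54284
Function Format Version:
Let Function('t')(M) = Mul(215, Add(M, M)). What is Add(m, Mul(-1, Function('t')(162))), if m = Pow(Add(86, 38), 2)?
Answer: -54284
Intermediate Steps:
Function('t')(M) = Mul(430, M) (Function('t')(M) = Mul(215, Mul(2, M)) = Mul(430, M))
m = 15376 (m = Pow(124, 2) = 15376)
Add(m, Mul(-1, Function('t')(162))) = Add(15376, Mul(-1, Mul(430, 162))) = Add(15376, Mul(-1, 69660)) = Add(15376, -69660) = -54284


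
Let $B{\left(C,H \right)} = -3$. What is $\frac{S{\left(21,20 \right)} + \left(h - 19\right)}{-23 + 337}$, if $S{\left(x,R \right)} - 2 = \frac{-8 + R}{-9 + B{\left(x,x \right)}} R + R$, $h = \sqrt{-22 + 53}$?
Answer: $- \frac{17}{314} + \frac{\sqrt{31}}{314} \approx -0.036408$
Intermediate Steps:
$h = \sqrt{31} \approx 5.5678$
$S{\left(x,R \right)} = 2 + R + R \left(\frac{2}{3} - \frac{R}{12}\right)$ ($S{\left(x,R \right)} = 2 + \left(\frac{-8 + R}{-9 - 3} R + R\right) = 2 + \left(\frac{-8 + R}{-12} R + R\right) = 2 + \left(\left(-8 + R\right) \left(- \frac{1}{12}\right) R + R\right) = 2 + \left(\left(\frac{2}{3} - \frac{R}{12}\right) R + R\right) = 2 + \left(R \left(\frac{2}{3} - \frac{R}{12}\right) + R\right) = 2 + \left(R + R \left(\frac{2}{3} - \frac{R}{12}\right)\right) = 2 + R + R \left(\frac{2}{3} - \frac{R}{12}\right)$)
$\frac{S{\left(21,20 \right)} + \left(h - 19\right)}{-23 + 337} = \frac{\left(2 - \frac{20^{2}}{12} + \frac{5}{3} \cdot 20\right) + \left(\sqrt{31} - 19\right)}{-23 + 337} = \frac{\left(2 - \frac{100}{3} + \frac{100}{3}\right) - \left(19 - \sqrt{31}\right)}{314} = \left(\left(2 - \frac{100}{3} + \frac{100}{3}\right) - \left(19 - \sqrt{31}\right)\right) \frac{1}{314} = \left(2 - \left(19 - \sqrt{31}\right)\right) \frac{1}{314} = \left(-17 + \sqrt{31}\right) \frac{1}{314} = - \frac{17}{314} + \frac{\sqrt{31}}{314}$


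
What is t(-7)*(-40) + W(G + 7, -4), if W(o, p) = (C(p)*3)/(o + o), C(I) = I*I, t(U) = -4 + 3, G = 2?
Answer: 128/3 ≈ 42.667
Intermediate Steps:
t(U) = -1
C(I) = I²
W(o, p) = 3*p²/(2*o) (W(o, p) = (p²*3)/(o + o) = (3*p²)/((2*o)) = (3*p²)*(1/(2*o)) = 3*p²/(2*o))
t(-7)*(-40) + W(G + 7, -4) = -1*(-40) + (3/2)*(-4)²/(2 + 7) = 40 + (3/2)*16/9 = 40 + (3/2)*(⅑)*16 = 40 + 8/3 = 128/3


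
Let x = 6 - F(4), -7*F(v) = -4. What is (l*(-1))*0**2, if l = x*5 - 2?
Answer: 0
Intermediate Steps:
F(v) = 4/7 (F(v) = -1/7*(-4) = 4/7)
x = 38/7 (x = 6 - 1*4/7 = 6 - 4/7 = 38/7 ≈ 5.4286)
l = 176/7 (l = (38/7)*5 - 2 = 190/7 - 2 = 176/7 ≈ 25.143)
(l*(-1))*0**2 = ((176/7)*(-1))*0**2 = -176/7*0 = 0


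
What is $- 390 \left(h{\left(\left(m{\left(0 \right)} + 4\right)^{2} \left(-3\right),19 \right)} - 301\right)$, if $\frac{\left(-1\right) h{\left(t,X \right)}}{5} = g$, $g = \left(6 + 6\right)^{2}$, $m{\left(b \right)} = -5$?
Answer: $398190$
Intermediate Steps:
$g = 144$ ($g = 12^{2} = 144$)
$h{\left(t,X \right)} = -720$ ($h{\left(t,X \right)} = \left(-5\right) 144 = -720$)
$- 390 \left(h{\left(\left(m{\left(0 \right)} + 4\right)^{2} \left(-3\right),19 \right)} - 301\right) = - 390 \left(-720 - 301\right) = \left(-390\right) \left(-1021\right) = 398190$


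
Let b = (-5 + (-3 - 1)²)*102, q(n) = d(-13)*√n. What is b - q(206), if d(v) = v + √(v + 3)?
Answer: 1122 + √206*(13 - I*√10) ≈ 1308.6 - 45.387*I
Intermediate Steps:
d(v) = v + √(3 + v)
q(n) = √n*(-13 + I*√10) (q(n) = (-13 + √(3 - 13))*√n = (-13 + √(-10))*√n = (-13 + I*√10)*√n = √n*(-13 + I*√10))
b = 1122 (b = (-5 + (-4)²)*102 = (-5 + 16)*102 = 11*102 = 1122)
b - q(206) = 1122 - √206*(-13 + I*√10)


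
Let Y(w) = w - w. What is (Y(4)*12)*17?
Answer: 0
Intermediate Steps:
Y(w) = 0
(Y(4)*12)*17 = (0*12)*17 = 0*17 = 0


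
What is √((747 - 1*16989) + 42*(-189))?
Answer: 2*I*√6045 ≈ 155.5*I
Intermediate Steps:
√((747 - 1*16989) + 42*(-189)) = √((747 - 16989) - 7938) = √(-16242 - 7938) = √(-24180) = 2*I*√6045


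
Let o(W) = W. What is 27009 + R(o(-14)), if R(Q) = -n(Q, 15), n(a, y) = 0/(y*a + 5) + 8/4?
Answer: 27007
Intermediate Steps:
n(a, y) = 2 (n(a, y) = 0/(a*y + 5) + 8*(¼) = 0/(5 + a*y) + 2 = 0 + 2 = 2)
R(Q) = -2 (R(Q) = -1*2 = -2)
27009 + R(o(-14)) = 27009 - 2 = 27007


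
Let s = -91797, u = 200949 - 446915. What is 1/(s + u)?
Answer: -1/337763 ≈ -2.9607e-6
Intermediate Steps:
u = -245966
1/(s + u) = 1/(-91797 - 245966) = 1/(-337763) = -1/337763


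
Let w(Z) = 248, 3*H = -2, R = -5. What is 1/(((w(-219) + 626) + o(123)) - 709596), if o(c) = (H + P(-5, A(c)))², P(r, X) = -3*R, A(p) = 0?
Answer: -9/6376649 ≈ -1.4114e-6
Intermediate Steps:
H = -⅔ (H = (⅓)*(-2) = -⅔ ≈ -0.66667)
P(r, X) = 15 (P(r, X) = -3*(-5) = 15)
o(c) = 1849/9 (o(c) = (-⅔ + 15)² = (43/3)² = 1849/9)
1/(((w(-219) + 626) + o(123)) - 709596) = 1/(((248 + 626) + 1849/9) - 709596) = 1/((874 + 1849/9) - 709596) = 1/(9715/9 - 709596) = 1/(-6376649/9) = -9/6376649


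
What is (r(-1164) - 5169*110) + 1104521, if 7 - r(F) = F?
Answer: 537102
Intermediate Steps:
r(F) = 7 - F
(r(-1164) - 5169*110) + 1104521 = ((7 - 1*(-1164)) - 5169*110) + 1104521 = ((7 + 1164) - 568590) + 1104521 = (1171 - 568590) + 1104521 = -567419 + 1104521 = 537102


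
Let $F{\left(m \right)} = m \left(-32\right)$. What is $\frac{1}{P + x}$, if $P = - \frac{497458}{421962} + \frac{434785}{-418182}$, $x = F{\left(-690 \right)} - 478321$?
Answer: $- \frac{29409485514}{13417878328847795} \approx -2.1918 \cdot 10^{-6}$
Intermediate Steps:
$F{\left(m \right)} = - 32 m$
$x = -456241$ ($x = \left(-32\right) \left(-690\right) - 478321 = 22080 - 478321 = -456241$)
$P = - \frac{65248454921}{29409485514}$ ($P = \left(-497458\right) \frac{1}{421962} + 434785 \left(- \frac{1}{418182}\right) = - \frac{248729}{210981} - \frac{434785}{418182} = - \frac{65248454921}{29409485514} \approx -2.2186$)
$\frac{1}{P + x} = \frac{1}{- \frac{65248454921}{29409485514} - 456241} = \frac{1}{- \frac{13417878328847795}{29409485514}} = - \frac{29409485514}{13417878328847795}$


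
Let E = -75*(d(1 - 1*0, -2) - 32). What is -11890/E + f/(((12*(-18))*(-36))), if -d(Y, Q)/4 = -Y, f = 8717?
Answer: -1235849/272160 ≈ -4.5409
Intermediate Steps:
d(Y, Q) = 4*Y (d(Y, Q) = -(-4)*Y = 4*Y)
E = 2100 (E = -75*(4*(1 - 1*0) - 32) = -75*(4*(1 + 0) - 32) = -75*(4*1 - 32) = -75*(4 - 32) = -75*(-28) = 2100)
-11890/E + f/(((12*(-18))*(-36))) = -11890/2100 + 8717/(((12*(-18))*(-36))) = -11890*1/2100 + 8717/((-216*(-36))) = -1189/210 + 8717/7776 = -1235849/272160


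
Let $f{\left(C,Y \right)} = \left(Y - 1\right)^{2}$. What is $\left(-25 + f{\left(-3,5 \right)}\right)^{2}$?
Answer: $81$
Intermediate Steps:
$f{\left(C,Y \right)} = \left(-1 + Y\right)^{2}$
$\left(-25 + f{\left(-3,5 \right)}\right)^{2} = \left(-25 + \left(-1 + 5\right)^{2}\right)^{2} = \left(-25 + 4^{2}\right)^{2} = \left(-25 + 16\right)^{2} = \left(-9\right)^{2} = 81$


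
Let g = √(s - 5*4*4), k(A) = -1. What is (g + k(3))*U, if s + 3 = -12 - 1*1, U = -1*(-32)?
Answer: -32 + 128*I*√6 ≈ -32.0 + 313.53*I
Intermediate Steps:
U = 32
s = -16 (s = -3 + (-12 - 1*1) = -3 + (-12 - 1) = -3 - 13 = -16)
g = 4*I*√6 (g = √(-16 - 5*4*4) = √(-16 - 20*4) = √(-16 - 80) = √(-96) = 4*I*√6 ≈ 9.798*I)
(g + k(3))*U = (4*I*√6 - 1)*32 = (-1 + 4*I*√6)*32 = -32 + 128*I*√6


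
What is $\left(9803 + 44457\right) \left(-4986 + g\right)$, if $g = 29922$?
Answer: $1353027360$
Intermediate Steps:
$\left(9803 + 44457\right) \left(-4986 + g\right) = \left(9803 + 44457\right) \left(-4986 + 29922\right) = 54260 \cdot 24936 = 1353027360$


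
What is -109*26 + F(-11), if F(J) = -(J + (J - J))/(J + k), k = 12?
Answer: -2823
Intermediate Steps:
F(J) = -J/(12 + J) (F(J) = -(J + (J - J))/(J + 12) = -(J + 0)/(12 + J) = -J/(12 + J))
-109*26 + F(-11) = -109*26 - 1*(-11)/(12 - 11) = -2834 - 1*(-11)/1 = -2834 - 1*(-11)*1 = -2834 + 11 = -2823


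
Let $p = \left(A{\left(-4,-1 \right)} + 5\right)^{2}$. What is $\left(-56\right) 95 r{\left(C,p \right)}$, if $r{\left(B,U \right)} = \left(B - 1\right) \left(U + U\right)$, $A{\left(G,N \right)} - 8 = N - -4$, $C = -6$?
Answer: $19066880$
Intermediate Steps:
$A{\left(G,N \right)} = 12 + N$ ($A{\left(G,N \right)} = 8 + \left(N - -4\right) = 8 + \left(N + 4\right) = 8 + \left(4 + N\right) = 12 + N$)
$p = 256$ ($p = \left(\left(12 - 1\right) + 5\right)^{2} = \left(11 + 5\right)^{2} = 16^{2} = 256$)
$r{\left(B,U \right)} = 2 U \left(-1 + B\right)$ ($r{\left(B,U \right)} = \left(-1 + B\right) 2 U = 2 U \left(-1 + B\right)$)
$\left(-56\right) 95 r{\left(C,p \right)} = \left(-56\right) 95 \cdot 2 \cdot 256 \left(-1 - 6\right) = - 5320 \cdot 2 \cdot 256 \left(-7\right) = \left(-5320\right) \left(-3584\right) = 19066880$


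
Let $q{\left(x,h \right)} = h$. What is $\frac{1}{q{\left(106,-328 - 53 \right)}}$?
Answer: $- \frac{1}{381} \approx -0.0026247$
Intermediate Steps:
$\frac{1}{q{\left(106,-328 - 53 \right)}} = \frac{1}{-328 - 53} = \frac{1}{-381} = - \frac{1}{381}$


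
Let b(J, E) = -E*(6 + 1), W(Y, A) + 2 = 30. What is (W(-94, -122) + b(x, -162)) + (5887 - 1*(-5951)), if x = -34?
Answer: 13000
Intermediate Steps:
W(Y, A) = 28 (W(Y, A) = -2 + 30 = 28)
b(J, E) = -7*E (b(J, E) = -E*7 = -7*E)
(W(-94, -122) + b(x, -162)) + (5887 - 1*(-5951)) = (28 - 7*(-162)) + (5887 - 1*(-5951)) = (28 + 1134) + (5887 + 5951) = 1162 + 11838 = 13000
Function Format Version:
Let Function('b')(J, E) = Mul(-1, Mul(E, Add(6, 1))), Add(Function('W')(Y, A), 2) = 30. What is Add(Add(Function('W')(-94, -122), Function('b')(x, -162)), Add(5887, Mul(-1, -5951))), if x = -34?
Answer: 13000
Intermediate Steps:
Function('W')(Y, A) = 28 (Function('W')(Y, A) = Add(-2, 30) = 28)
Function('b')(J, E) = Mul(-7, E) (Function('b')(J, E) = Mul(-1, Mul(E, 7)) = Mul(-1, Mul(7, E)) = Mul(-7, E))
Add(Add(Function('W')(-94, -122), Function('b')(x, -162)), Add(5887, Mul(-1, -5951))) = Add(Add(28, Mul(-7, -162)), Add(5887, Mul(-1, -5951))) = Add(Add(28, 1134), Add(5887, 5951)) = Add(1162, 11838) = 13000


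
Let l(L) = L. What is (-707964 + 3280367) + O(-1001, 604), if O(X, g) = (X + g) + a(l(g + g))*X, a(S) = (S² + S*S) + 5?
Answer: -2918879527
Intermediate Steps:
a(S) = 5 + 2*S² (a(S) = (S² + S²) + 5 = 2*S² + 5 = 5 + 2*S²)
O(X, g) = X + g + X*(5 + 8*g²) (O(X, g) = (X + g) + (5 + 2*(g + g)²)*X = (X + g) + (5 + 2*(2*g)²)*X = (X + g) + (5 + 2*(4*g²))*X = (X + g) + (5 + 8*g²)*X = (X + g) + X*(5 + 8*g²) = X + g + X*(5 + 8*g²))
(-707964 + 3280367) + O(-1001, 604) = (-707964 + 3280367) + (-1001 + 604 - 1001*(5 + 8*604²)) = 2572403 + (-1001 + 604 - 1001*(5 + 8*364816)) = 2572403 + (-1001 + 604 - 1001*(5 + 2918528)) = 2572403 + (-1001 + 604 - 1001*2918533) = 2572403 + (-1001 + 604 - 2921451533) = 2572403 - 2921451930 = -2918879527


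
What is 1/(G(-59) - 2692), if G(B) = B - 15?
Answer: -1/2766 ≈ -0.00036153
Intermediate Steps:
G(B) = -15 + B
1/(G(-59) - 2692) = 1/((-15 - 59) - 2692) = 1/(-74 - 2692) = 1/(-2766) = -1/2766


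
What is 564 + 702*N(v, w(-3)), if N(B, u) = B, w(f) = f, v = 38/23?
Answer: 39648/23 ≈ 1723.8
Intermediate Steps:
v = 38/23 (v = 38*(1/23) = 38/23 ≈ 1.6522)
564 + 702*N(v, w(-3)) = 564 + 702*(38/23) = 564 + 26676/23 = 39648/23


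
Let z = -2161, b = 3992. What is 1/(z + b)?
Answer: 1/1831 ≈ 0.00054615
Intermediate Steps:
1/(z + b) = 1/(-2161 + 3992) = 1/1831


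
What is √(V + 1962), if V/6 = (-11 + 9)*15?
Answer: 9*√22 ≈ 42.214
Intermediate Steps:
V = -180 (V = 6*((-11 + 9)*15) = 6*(-2*15) = 6*(-30) = -180)
√(V + 1962) = √(-180 + 1962) = √1782 = 9*√22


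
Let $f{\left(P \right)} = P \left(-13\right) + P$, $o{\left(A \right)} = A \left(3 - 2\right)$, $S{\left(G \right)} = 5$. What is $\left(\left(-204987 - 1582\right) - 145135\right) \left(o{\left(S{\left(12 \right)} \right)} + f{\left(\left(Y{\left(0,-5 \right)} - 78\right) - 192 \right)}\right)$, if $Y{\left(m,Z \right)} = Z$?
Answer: $-1162381720$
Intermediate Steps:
$o{\left(A \right)} = A$ ($o{\left(A \right)} = A 1 = A$)
$f{\left(P \right)} = - 12 P$ ($f{\left(P \right)} = - 13 P + P = - 12 P$)
$\left(\left(-204987 - 1582\right) - 145135\right) \left(o{\left(S{\left(12 \right)} \right)} + f{\left(\left(Y{\left(0,-5 \right)} - 78\right) - 192 \right)}\right) = \left(\left(-204987 - 1582\right) - 145135\right) \left(5 - 12 \left(\left(-5 - 78\right) - 192\right)\right) = \left(-206569 - 145135\right) \left(5 - 12 \left(-83 - 192\right)\right) = - 351704 \left(5 - -3300\right) = - 351704 \left(5 + 3300\right) = \left(-351704\right) 3305 = -1162381720$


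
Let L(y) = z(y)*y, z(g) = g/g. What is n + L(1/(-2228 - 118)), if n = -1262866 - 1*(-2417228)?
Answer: 2708133251/2346 ≈ 1.1544e+6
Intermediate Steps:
n = 1154362 (n = -1262866 + 2417228 = 1154362)
z(g) = 1
L(y) = y (L(y) = 1*y = y)
n + L(1/(-2228 - 118)) = 1154362 + 1/(-2228 - 118) = 1154362 + 1/(-2346) = 1154362 - 1/2346 = 2708133251/2346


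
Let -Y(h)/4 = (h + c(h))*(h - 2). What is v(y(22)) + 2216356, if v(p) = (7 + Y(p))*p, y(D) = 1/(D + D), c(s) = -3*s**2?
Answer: 2076778917183/937024 ≈ 2.2164e+6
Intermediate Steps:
Y(h) = -4*(-2 + h)*(h - 3*h**2) (Y(h) = -4*(h - 3*h**2)*(h - 2) = -4*(h - 3*h**2)*(-2 + h) = -4*(-2 + h)*(h - 3*h**2))
y(D) = 1/(2*D)
v(p) = p*(7 + 4*p*(2 - 7*p + 3*p**2)) (v(p) = (7 + 4*p*(2 - 7*p + 3*p**2))*p = p*(7 + 4*p*(2 - 7*p + 3*p**2)))
v(y(22)) + 2216356 = ((1/2)/22)*(7 - 28*((1/2)/22)**2 + 8*((1/2)/22) + 12*((1/2)/22)**3) + 2216356 = ((1/2)*(1/22))*(7 - 28*((1/2)*(1/22))**2 + 8*((1/2)*(1/22)) + 12*((1/2)*(1/22))**3) + 2216356 = (7 - 28*(1/44)**2 + 8*(1/44) + 12*(1/44)**3)/44 + 2216356 = (7 - 28*1/1936 + 2/11 + 12*(1/85184))/44 + 2216356 = (7 - 7/484 + 2/11 + 3/21296)/44 + 2216356 = (1/44)*(152639/21296) + 2216356 = 152639/937024 + 2216356 = 2076778917183/937024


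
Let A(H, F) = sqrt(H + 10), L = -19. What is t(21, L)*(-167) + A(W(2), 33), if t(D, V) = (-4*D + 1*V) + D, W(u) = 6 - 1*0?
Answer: 13698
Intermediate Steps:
W(u) = 6 (W(u) = 6 + 0 = 6)
A(H, F) = sqrt(10 + H)
t(D, V) = V - 3*D (t(D, V) = (-4*D + V) + D = (V - 4*D) + D = V - 3*D)
t(21, L)*(-167) + A(W(2), 33) = (-19 - 3*21)*(-167) + sqrt(10 + 6) = (-19 - 63)*(-167) + sqrt(16) = -82*(-167) + 4 = 13694 + 4 = 13698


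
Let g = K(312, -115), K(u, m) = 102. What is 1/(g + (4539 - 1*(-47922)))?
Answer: 1/52563 ≈ 1.9025e-5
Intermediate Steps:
g = 102
1/(g + (4539 - 1*(-47922))) = 1/(102 + (4539 - 1*(-47922))) = 1/(102 + (4539 + 47922)) = 1/(102 + 52461) = 1/52563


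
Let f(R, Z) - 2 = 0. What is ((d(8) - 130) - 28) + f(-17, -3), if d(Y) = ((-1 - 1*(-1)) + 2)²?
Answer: -152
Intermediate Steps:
f(R, Z) = 2 (f(R, Z) = 2 + 0 = 2)
d(Y) = 4 (d(Y) = ((-1 + 1) + 2)² = (0 + 2)² = 2² = 4)
((d(8) - 130) - 28) + f(-17, -3) = ((4 - 130) - 28) + 2 = (-126 - 28) + 2 = -154 + 2 = -152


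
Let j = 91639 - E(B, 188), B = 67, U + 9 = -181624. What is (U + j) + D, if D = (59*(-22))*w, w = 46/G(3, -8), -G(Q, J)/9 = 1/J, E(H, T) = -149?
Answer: -1286269/9 ≈ -1.4292e+5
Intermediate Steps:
U = -181633 (U = -9 - 181624 = -181633)
G(Q, J) = -9/J
w = 368/9 (w = 46/((-9/(-8))) = 46/((-9*(-⅛))) = 46/(9/8) = 46*(8/9) = 368/9 ≈ 40.889)
j = 91788 (j = 91639 - 1*(-149) = 91639 + 149 = 91788)
D = -477664/9 (D = (59*(-22))*(368/9) = -1298*368/9 = -477664/9 ≈ -53074.)
(U + j) + D = (-181633 + 91788) - 477664/9 = -89845 - 477664/9 = -1286269/9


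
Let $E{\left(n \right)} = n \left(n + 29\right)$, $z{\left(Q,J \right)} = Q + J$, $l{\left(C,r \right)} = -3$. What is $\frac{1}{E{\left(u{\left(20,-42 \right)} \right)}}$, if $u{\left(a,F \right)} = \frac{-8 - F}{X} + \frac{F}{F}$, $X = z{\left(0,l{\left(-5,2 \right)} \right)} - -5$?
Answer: $\frac{1}{846} \approx 0.001182$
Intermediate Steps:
$z{\left(Q,J \right)} = J + Q$
$X = 2$ ($X = \left(-3 + 0\right) - -5 = -3 + 5 = 2$)
$u{\left(a,F \right)} = -3 - \frac{F}{2}$ ($u{\left(a,F \right)} = \frac{-8 - F}{2} + \frac{F}{F} = \left(-8 - F\right) \frac{1}{2} + 1 = \left(-4 - \frac{F}{2}\right) + 1 = -3 - \frac{F}{2}$)
$E{\left(n \right)} = n \left(29 + n\right)$
$\frac{1}{E{\left(u{\left(20,-42 \right)} \right)}} = \frac{1}{\left(-3 - -21\right) \left(29 - -18\right)} = \frac{1}{\left(-3 + 21\right) \left(29 + \left(-3 + 21\right)\right)} = \frac{1}{18 \left(29 + 18\right)} = \frac{1}{18 \cdot 47} = \frac{1}{846}$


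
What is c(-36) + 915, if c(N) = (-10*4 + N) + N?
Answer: 803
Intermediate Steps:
c(N) = -40 + 2*N (c(N) = (-40 + N) + N = -40 + 2*N)
c(-36) + 915 = (-40 + 2*(-36)) + 915 = (-40 - 72) + 915 = -112 + 915 = 803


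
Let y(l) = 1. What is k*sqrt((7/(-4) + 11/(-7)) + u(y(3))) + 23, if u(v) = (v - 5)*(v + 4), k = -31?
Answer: 23 - 31*I*sqrt(4571)/14 ≈ 23.0 - 149.71*I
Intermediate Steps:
u(v) = (-5 + v)*(4 + v)
k*sqrt((7/(-4) + 11/(-7)) + u(y(3))) + 23 = -31*sqrt((7/(-4) + 11/(-7)) + (-20 + 1**2 - 1*1)) + 23 = -31*sqrt((7*(-1/4) + 11*(-1/7)) + (-20 + 1 - 1)) + 23 = -31*sqrt((-7/4 - 11/7) - 20) + 23 = -31*sqrt(-93/28 - 20) + 23 = -31*I*sqrt(4571)/14 + 23 = 23 - 31*I*sqrt(4571)/14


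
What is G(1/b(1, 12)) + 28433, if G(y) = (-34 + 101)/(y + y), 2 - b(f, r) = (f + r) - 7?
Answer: 28299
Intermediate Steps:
b(f, r) = 9 - f - r (b(f, r) = 2 - ((f + r) - 7) = 2 - (-7 + f + r) = 2 + (7 - f - r) = 9 - f - r)
G(y) = 67/(2*y) (G(y) = 67/((2*y)) = 67*(1/(2*y)) = 67/(2*y))
G(1/b(1, 12)) + 28433 = 67/(2*(1/(9 - 1*1 - 1*12))) + 28433 = 67/(2*(1/(9 - 1 - 12))) + 28433 = 67/(2*(1/(-4))) + 28433 = 67/(2*(-¼)) + 28433 = (67/2)*(-4) + 28433 = -134 + 28433 = 28299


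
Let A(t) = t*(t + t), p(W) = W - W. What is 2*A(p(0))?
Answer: 0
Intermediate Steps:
p(W) = 0
A(t) = 2*t² (A(t) = t*(2*t) = 2*t²)
2*A(p(0)) = 2*(2*0²) = 2*(2*0) = 2*0 = 0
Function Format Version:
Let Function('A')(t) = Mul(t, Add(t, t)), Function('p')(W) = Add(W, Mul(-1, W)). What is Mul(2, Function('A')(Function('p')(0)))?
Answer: 0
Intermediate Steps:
Function('p')(W) = 0
Function('A')(t) = Mul(2, Pow(t, 2)) (Function('A')(t) = Mul(t, Mul(2, t)) = Mul(2, Pow(t, 2)))
Mul(2, Function('A')(Function('p')(0))) = Mul(2, Mul(2, Pow(0, 2))) = Mul(2, Mul(2, 0)) = Mul(2, 0) = 0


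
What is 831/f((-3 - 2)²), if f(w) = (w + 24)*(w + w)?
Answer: 831/2450 ≈ 0.33918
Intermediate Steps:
f(w) = 2*w*(24 + w) (f(w) = (24 + w)*(2*w) = 2*w*(24 + w))
831/f((-3 - 2)²) = 831/((2*(-3 - 2)²*(24 + (-3 - 2)²))) = 831/((2*(-5)²*(24 + (-5)²))) = 831/((2*25*(24 + 25))) = 831/((2*25*49)) = 831/2450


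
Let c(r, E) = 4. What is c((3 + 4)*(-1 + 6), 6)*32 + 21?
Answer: 149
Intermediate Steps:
c((3 + 4)*(-1 + 6), 6)*32 + 21 = 4*32 + 21 = 128 + 21 = 149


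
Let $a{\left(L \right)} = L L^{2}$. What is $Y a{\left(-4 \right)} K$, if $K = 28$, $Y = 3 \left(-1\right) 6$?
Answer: $32256$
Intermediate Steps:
$Y = -18$ ($Y = \left(-3\right) 6 = -18$)
$a{\left(L \right)} = L^{3}$
$Y a{\left(-4 \right)} K = - 18 \left(-4\right)^{3} \cdot 28 = \left(-18\right) \left(-64\right) 28 = 1152 \cdot 28 = 32256$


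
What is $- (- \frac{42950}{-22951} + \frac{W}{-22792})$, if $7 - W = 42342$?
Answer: $- \frac{1950546985}{523099192} \approx -3.7288$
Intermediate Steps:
$W = -42335$ ($W = 7 - 42342 = -42335$)
$- (- \frac{42950}{-22951} + \frac{W}{-22792}) = - (- \frac{42950}{-22951} - \frac{42335}{-22792}) = - (\left(-42950\right) \left(- \frac{1}{22951}\right) - - \frac{42335}{22792}) = - (\frac{42950}{22951} + \frac{42335}{22792}) = \left(-1\right) \frac{1950546985}{523099192} = - \frac{1950546985}{523099192}$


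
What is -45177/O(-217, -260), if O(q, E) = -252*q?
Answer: -15059/18228 ≈ -0.82615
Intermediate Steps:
-45177/O(-217, -260) = -45177/((-252*(-217))) = -45177/54684 = -45177*1/54684 = -15059/18228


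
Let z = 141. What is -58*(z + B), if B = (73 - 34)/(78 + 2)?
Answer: -328251/40 ≈ -8206.3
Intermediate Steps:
B = 39/80 ≈ 0.48750
-58*(z + B) = -58*(141 + 39/80) = -58*11319/80 = -328251/40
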